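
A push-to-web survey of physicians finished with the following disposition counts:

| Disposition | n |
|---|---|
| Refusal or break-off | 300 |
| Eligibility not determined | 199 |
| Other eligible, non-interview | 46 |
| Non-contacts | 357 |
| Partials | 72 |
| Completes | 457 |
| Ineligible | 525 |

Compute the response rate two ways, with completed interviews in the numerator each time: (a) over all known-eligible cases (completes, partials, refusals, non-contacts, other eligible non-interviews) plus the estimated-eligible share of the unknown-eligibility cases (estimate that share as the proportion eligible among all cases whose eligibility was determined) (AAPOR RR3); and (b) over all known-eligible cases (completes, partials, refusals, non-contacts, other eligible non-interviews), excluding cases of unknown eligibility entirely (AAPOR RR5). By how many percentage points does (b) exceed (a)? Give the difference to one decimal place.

3.8

Num → 457
Determined eligible → 457 + 72 + 300 + 357 + 46 = 1232
e = 1232 / (1232 + 525) = 1232 / 1757 = 0.7012
Eligible share of unknowns → 0.7012 × 199 = 139.54
Denom → 1232 + 139.54 = 1371.54
RR3 = 457 / 1371.54 = 0.3332
Denom → 457 + 72 + 300 + 357 + 46 = 1232
RR5 = 457 / 1232 = 0.3709
Difference = 37.09 − 33.32 = 3.77 percentage points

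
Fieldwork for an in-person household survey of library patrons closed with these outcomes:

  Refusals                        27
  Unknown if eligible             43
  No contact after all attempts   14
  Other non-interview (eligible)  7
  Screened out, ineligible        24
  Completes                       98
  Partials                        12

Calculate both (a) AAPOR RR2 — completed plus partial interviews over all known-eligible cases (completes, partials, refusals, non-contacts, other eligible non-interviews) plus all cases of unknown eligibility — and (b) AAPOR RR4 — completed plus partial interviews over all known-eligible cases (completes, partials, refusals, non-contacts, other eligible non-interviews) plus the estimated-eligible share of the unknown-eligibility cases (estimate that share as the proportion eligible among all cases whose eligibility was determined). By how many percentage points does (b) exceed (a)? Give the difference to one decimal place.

1.6

Top → 98 + 12 = 110
Denom → 98 + 12 + 27 + 14 + 7 + 43 = 201
RR2 = 110 / 201 = 0.5473
Eligible (known) → 98 + 12 + 27 + 14 + 7 = 158
e = 158 / (158 + 24) = 158 / 182 = 0.8681
e × U → 0.8681 × 43 = 37.33
Denom → 158 + 37.33 = 195.33
RR4 = 110 / 195.33 = 0.5631
Difference = 56.31 − 54.73 = 1.58 percentage points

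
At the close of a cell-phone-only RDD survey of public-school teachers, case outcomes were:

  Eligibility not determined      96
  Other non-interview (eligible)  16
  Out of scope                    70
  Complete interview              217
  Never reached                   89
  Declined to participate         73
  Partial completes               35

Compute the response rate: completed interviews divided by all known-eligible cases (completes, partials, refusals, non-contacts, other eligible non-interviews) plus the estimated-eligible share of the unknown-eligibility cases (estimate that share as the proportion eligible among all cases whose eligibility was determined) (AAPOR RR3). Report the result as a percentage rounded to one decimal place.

42.3%

Numerator → 217
Eligible (known) → 217 + 35 + 73 + 89 + 16 = 430
e = 430 / (430 + 70) = 430 / 500 = 0.8600
e × U → 0.8600 × 96 = 82.56
Denom → 430 + 82.56 = 512.56
RR3 = 217 / 512.56 = 0.4234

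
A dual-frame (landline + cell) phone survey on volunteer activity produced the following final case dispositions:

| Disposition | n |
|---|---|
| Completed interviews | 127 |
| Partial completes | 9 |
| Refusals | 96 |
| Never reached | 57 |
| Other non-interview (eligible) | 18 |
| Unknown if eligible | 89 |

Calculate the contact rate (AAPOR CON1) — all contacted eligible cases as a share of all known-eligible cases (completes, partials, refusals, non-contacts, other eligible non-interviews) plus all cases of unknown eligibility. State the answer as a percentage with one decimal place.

Numerator: 127 + 9 + 96 + 18 = 250
Denom: 127 + 9 + 96 + 57 + 18 + 89 = 396
CON1 = 250 / 396 = 0.6313

63.1%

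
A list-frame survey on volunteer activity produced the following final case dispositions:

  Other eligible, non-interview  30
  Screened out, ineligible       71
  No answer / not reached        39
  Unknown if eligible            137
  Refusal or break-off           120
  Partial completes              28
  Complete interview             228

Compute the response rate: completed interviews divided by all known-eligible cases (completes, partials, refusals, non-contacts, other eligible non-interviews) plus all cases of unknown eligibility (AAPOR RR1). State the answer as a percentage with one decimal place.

39.2%

Top → 228
Denom → 228 + 28 + 120 + 39 + 30 + 137 = 582
RR1 = 228 / 582 = 0.3918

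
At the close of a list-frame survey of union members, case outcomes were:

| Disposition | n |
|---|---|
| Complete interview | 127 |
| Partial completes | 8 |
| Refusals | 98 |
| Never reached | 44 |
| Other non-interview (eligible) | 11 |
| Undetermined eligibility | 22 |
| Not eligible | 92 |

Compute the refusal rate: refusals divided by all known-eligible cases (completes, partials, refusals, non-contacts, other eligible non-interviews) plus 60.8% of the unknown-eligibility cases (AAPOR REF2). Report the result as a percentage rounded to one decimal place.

32.5%

Top = 98
Known eligible = 127 + 8 + 98 + 44 + 11 = 288
Estimated eligible among unknowns = 0.6080 × 22 = 13.38
Denominator = 288 + 13.38 = 301.38
REF2 = 98 / 301.38 = 0.3252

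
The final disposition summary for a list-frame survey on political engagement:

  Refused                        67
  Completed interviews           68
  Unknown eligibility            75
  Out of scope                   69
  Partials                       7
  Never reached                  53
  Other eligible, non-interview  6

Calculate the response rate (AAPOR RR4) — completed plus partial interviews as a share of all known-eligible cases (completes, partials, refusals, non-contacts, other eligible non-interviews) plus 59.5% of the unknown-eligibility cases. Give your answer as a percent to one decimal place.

Num → 68 + 7 = 75
Determined eligible → 68 + 7 + 67 + 53 + 6 = 201
Estimated eligible among unknowns → 0.5950 × 75 = 44.62
Base → 201 + 44.62 = 245.62
RR4 = 75 / 245.62 = 0.3053

30.5%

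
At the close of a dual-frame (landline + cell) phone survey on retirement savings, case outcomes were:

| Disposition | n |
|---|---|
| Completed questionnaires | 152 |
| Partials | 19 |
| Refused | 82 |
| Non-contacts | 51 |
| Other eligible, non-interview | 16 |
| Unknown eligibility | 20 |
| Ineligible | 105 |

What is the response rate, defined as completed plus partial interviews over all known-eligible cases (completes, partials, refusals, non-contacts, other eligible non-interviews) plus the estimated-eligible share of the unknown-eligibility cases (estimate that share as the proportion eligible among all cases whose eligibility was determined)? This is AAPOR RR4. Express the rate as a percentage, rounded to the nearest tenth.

51.0%

Num = 152 + 19 = 171
Known eligible = 152 + 19 + 82 + 51 + 16 = 320
e = 320 / (320 + 105) = 320 / 425 = 0.7529
e × U = 0.7529 × 20 = 15.06
Denom = 320 + 15.06 = 335.06
RR4 = 171 / 335.06 = 0.5104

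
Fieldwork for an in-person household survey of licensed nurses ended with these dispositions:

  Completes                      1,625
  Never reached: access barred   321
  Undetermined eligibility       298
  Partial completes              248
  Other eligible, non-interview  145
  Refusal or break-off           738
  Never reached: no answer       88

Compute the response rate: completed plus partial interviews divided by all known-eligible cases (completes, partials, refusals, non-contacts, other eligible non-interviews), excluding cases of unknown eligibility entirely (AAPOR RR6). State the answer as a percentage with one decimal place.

No answer / not reached = 88 + 321 = 409
Numerator = 1625 + 248 = 1873
Base = 1625 + 248 + 738 + 409 + 145 = 3165
RR6 = 1873 / 3165 = 0.5918

59.2%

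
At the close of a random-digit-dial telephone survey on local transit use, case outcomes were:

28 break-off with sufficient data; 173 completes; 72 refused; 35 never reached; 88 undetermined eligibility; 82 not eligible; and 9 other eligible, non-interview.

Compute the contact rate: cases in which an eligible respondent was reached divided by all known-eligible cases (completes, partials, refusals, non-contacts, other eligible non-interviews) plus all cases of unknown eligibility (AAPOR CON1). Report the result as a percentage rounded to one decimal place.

69.6%

Top: 173 + 28 + 72 + 9 = 282
Denominator: 173 + 28 + 72 + 35 + 9 + 88 = 405
CON1 = 282 / 405 = 0.6963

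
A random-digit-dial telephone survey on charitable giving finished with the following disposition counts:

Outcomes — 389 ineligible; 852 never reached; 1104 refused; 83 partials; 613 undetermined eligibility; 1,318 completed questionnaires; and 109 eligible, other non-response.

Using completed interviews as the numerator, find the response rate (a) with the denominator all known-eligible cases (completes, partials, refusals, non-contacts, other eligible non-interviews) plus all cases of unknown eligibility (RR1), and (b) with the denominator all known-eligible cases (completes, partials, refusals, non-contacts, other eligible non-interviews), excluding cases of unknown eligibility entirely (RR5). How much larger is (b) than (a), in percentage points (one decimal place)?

5.7

Top = 1318
Denom = 1318 + 83 + 1104 + 852 + 109 + 613 = 4079
RR1 = 1318 / 4079 = 0.3231
Denom = 1318 + 83 + 1104 + 852 + 109 = 3466
RR5 = 1318 / 3466 = 0.3803
Difference = 38.03 − 32.31 = 5.72 percentage points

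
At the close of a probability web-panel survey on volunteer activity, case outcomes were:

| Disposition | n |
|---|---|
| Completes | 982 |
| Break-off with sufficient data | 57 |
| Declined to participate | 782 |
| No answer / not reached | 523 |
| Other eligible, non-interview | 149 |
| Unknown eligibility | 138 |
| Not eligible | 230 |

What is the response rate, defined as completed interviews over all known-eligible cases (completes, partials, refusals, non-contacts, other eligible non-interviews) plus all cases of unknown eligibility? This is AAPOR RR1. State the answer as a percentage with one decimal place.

37.3%

Num: 982
Denom: 982 + 57 + 782 + 523 + 149 + 138 = 2631
RR1 = 982 / 2631 = 0.3732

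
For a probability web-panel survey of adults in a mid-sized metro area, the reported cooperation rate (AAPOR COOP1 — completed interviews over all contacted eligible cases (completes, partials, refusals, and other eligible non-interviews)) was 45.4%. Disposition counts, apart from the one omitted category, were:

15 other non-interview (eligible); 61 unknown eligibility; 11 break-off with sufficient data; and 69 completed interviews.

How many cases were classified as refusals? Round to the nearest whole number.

COOP1 = 69 / D = 0.454
D = 69 / 0.454 = 152.0
Other denominator terms total 95
refusals = 152.0 − 95 ≈ 57

57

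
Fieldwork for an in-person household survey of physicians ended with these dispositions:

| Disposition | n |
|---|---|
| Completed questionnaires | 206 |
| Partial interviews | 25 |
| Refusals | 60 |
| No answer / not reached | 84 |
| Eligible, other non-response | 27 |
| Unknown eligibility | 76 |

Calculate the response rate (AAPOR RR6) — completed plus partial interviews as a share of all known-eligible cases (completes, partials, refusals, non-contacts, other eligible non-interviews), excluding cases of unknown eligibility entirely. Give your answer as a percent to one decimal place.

57.5%

Top = 206 + 25 = 231
Base = 206 + 25 + 60 + 84 + 27 = 402
RR6 = 231 / 402 = 0.5746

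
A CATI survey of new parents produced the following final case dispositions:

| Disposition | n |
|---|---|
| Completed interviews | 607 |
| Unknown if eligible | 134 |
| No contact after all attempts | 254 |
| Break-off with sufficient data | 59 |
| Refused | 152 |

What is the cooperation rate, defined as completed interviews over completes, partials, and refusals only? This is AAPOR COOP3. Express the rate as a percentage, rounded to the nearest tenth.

74.2%

Top = 607
Denominator = 607 + 59 + 152 = 818
COOP3 = 607 / 818 = 0.7421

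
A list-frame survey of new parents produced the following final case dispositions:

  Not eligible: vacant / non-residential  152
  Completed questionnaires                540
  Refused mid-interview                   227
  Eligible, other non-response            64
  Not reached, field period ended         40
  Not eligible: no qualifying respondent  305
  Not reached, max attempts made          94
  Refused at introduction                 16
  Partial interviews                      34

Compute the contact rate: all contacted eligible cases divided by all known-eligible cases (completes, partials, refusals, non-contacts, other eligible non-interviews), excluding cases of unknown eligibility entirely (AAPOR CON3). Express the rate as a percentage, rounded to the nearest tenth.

86.8%

Refused = 16 + 227 = 243
Non-contacts = 40 + 94 = 134
Not eligible = 305 + 152 = 457
Numerator → 540 + 34 + 243 + 64 = 881
Denominator → 540 + 34 + 243 + 134 + 64 = 1015
CON3 = 881 / 1015 = 0.8680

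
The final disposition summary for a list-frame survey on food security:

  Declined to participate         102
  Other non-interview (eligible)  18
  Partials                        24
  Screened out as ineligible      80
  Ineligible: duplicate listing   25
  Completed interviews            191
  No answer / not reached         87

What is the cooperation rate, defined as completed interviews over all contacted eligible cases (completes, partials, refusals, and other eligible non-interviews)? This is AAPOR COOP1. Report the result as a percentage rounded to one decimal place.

57.0%

Not eligible = 80 + 25 = 105
Numerator → 191
Base → 191 + 24 + 102 + 18 = 335
COOP1 = 191 / 335 = 0.5701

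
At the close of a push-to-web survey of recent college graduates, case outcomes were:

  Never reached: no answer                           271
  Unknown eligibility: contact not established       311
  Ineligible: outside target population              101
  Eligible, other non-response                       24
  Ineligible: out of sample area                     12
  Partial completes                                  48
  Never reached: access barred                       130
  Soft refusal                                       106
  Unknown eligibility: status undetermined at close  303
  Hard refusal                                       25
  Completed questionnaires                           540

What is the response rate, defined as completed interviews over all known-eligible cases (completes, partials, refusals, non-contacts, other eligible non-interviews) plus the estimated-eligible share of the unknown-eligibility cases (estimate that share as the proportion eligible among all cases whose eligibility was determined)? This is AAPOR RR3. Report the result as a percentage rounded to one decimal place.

31.7%

Declined to participate = 25 + 106 = 131
Never reached = 271 + 130 = 401
Undetermined eligibility = 311 + 303 = 614
Ineligible = 101 + 12 = 113
Numerator → 540
Known eligible → 540 + 48 + 131 + 401 + 24 = 1144
e = 1144 / (1144 + 113) = 1144 / 1257 = 0.9101
e × U → 0.9101 × 614 = 558.80
Denom → 1144 + 558.80 = 1702.80
RR3 = 540 / 1702.80 = 0.3171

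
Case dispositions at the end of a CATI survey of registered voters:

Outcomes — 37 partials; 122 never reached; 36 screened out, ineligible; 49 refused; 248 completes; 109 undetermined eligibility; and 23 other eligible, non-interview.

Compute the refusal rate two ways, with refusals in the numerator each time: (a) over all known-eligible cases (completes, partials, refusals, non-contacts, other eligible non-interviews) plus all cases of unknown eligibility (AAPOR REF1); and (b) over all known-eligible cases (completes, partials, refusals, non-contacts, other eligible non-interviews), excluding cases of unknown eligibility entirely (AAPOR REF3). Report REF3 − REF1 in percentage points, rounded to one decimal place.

1.9

Num = 49
Denominator = 248 + 37 + 49 + 122 + 23 + 109 = 588
REF1 = 49 / 588 = 0.0833
Denominator = 248 + 37 + 49 + 122 + 23 = 479
REF3 = 49 / 479 = 0.1023
Difference = 10.23 − 8.33 = 1.90 percentage points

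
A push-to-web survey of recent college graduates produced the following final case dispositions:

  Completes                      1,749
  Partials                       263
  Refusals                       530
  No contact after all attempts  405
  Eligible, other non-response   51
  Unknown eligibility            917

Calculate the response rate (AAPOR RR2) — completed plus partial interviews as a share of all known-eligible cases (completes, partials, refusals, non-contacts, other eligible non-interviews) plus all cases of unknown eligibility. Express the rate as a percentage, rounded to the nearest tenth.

51.4%

Num: 1749 + 263 = 2012
Base: 1749 + 263 + 530 + 405 + 51 + 917 = 3915
RR2 = 2012 / 3915 = 0.5139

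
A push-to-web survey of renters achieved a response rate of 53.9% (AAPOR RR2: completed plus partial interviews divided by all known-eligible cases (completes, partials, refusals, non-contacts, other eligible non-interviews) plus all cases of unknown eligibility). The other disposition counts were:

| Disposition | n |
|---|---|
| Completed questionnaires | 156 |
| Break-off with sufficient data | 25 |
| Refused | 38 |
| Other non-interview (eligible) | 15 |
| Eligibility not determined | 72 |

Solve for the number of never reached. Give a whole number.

Num = 156 + 25 = 181
RR2 = 181 / D = 0.539
D = 181 / 0.539 = 335.8
Other denominator terms total 306
never reached = 335.8 − 306 ≈ 30

30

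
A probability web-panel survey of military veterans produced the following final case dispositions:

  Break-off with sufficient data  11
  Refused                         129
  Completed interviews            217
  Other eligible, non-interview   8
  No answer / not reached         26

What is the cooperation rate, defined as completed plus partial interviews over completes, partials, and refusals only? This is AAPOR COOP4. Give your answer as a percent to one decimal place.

63.9%

Top: 217 + 11 = 228
Denom: 217 + 11 + 129 = 357
COOP4 = 228 / 357 = 0.6387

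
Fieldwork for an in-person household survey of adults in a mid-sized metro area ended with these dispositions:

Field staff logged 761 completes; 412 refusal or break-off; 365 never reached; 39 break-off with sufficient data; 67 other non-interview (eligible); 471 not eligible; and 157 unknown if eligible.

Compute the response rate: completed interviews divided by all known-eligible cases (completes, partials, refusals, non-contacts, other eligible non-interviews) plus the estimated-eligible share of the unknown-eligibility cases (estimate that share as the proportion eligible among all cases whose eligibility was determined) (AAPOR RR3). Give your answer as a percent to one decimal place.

43.1%

Num = 761
Eligible (known) = 761 + 39 + 412 + 365 + 67 = 1644
e = 1644 / (1644 + 471) = 1644 / 2115 = 0.7773
e × U = 0.7773 × 157 = 122.04
Base = 1644 + 122.04 = 1766.04
RR3 = 761 / 1766.04 = 0.4309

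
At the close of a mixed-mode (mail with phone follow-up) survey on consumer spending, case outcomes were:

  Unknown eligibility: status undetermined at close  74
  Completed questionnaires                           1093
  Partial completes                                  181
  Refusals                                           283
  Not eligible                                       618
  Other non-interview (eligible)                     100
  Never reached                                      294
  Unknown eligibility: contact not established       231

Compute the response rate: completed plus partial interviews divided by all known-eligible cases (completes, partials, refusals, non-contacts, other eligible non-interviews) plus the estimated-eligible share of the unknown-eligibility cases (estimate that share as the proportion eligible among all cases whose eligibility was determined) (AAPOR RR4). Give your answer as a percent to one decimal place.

Unknown if eligible = 231 + 74 = 305
Num = 1093 + 181 = 1274
Determined eligible = 1093 + 181 + 283 + 294 + 100 = 1951
e = 1951 / (1951 + 618) = 1951 / 2569 = 0.7594
Estimated eligible among unknowns = 0.7594 × 305 = 231.62
Denom = 1951 + 231.62 = 2182.62
RR4 = 1274 / 2182.62 = 0.5837

58.4%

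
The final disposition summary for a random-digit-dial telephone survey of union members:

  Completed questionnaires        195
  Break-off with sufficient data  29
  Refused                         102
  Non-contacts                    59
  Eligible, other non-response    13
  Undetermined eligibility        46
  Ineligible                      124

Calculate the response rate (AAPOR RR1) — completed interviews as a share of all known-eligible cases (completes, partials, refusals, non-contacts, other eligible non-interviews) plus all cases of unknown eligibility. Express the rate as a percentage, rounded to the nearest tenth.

43.9%

Numerator → 195
Denom → 195 + 29 + 102 + 59 + 13 + 46 = 444
RR1 = 195 / 444 = 0.4392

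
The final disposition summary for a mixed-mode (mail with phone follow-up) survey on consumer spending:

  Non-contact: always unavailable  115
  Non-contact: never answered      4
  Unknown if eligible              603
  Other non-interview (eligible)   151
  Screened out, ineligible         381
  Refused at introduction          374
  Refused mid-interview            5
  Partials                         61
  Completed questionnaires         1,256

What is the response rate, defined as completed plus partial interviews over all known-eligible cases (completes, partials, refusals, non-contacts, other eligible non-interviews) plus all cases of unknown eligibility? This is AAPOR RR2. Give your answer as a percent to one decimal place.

Refusals = 374 + 5 = 379
Never reached = 4 + 115 = 119
Numerator = 1256 + 61 = 1317
Denom = 1256 + 61 + 379 + 119 + 151 + 603 = 2569
RR2 = 1317 / 2569 = 0.5127

51.3%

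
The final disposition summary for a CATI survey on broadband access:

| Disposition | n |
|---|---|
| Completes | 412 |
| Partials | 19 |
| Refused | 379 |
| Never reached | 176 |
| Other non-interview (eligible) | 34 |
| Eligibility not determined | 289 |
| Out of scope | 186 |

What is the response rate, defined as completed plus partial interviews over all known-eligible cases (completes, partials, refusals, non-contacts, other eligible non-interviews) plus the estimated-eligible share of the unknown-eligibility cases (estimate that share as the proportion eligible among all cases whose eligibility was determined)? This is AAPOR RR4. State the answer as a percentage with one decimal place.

Top = 412 + 19 = 431
Determined eligible = 412 + 19 + 379 + 176 + 34 = 1020
e = 1020 / (1020 + 186) = 1020 / 1206 = 0.8458
Estimated eligible among unknowns = 0.8458 × 289 = 244.44
Denominator = 1020 + 244.44 = 1264.44
RR4 = 431 / 1264.44 = 0.3409

34.1%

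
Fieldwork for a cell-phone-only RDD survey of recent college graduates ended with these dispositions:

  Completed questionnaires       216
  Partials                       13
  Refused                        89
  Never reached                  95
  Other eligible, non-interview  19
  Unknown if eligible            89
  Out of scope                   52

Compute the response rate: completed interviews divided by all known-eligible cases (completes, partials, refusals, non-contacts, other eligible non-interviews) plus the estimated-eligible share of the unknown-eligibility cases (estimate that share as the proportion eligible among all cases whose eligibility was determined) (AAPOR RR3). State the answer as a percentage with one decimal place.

Top = 216
Known eligible = 216 + 13 + 89 + 95 + 19 = 432
e = 432 / (432 + 52) = 432 / 484 = 0.8926
e × U = 0.8926 × 89 = 79.44
Denominator = 432 + 79.44 = 511.44
RR3 = 216 / 511.44 = 0.4223

42.2%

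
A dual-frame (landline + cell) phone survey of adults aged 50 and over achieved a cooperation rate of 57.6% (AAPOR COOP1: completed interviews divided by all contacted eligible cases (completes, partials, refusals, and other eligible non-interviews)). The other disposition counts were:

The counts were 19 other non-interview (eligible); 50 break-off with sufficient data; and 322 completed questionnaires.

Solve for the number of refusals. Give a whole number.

COOP1 = 322 / D = 0.576
D = 322 / 0.576 = 559.0
Rest of base = 391
refusals = 559.0 − 391 ≈ 168

168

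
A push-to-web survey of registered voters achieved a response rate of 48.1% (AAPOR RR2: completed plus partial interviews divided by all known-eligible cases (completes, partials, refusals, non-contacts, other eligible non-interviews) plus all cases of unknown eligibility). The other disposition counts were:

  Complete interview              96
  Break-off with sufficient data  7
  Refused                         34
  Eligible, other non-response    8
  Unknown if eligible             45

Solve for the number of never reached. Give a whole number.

Top = 96 + 7 = 103
RR2 = 103 / D = 0.481
D = 103 / 0.481 = 214.1
Rest of base = 190
never reached = 214.1 − 190 ≈ 24

24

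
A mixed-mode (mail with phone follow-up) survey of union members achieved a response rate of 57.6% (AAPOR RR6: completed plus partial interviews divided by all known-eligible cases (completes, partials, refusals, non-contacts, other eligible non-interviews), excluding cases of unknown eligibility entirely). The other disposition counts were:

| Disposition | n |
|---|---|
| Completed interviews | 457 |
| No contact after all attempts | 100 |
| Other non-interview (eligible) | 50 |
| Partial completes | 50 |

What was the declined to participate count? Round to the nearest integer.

223

Num → 457 + 50 = 507
RR6 = 507 / D = 0.576
D = 507 / 0.576 = 880.2
Rest of base = 657
declined to participate = 880.2 − 657 ≈ 223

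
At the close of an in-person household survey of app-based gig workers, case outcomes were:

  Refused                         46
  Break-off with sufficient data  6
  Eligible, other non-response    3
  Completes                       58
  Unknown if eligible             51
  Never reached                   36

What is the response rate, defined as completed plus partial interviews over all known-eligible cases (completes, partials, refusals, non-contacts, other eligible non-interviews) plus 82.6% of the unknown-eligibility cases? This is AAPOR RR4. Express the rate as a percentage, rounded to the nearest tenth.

33.5%

Num → 58 + 6 = 64
Determined eligible → 58 + 6 + 46 + 36 + 3 = 149
Estimated eligible among unknowns → 0.8260 × 51 = 42.13
Denominator → 149 + 42.13 = 191.13
RR4 = 64 / 191.13 = 0.3349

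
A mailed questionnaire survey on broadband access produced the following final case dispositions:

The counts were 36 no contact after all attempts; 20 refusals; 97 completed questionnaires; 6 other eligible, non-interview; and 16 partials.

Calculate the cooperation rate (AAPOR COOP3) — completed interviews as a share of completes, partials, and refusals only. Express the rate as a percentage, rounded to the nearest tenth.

Num → 97
Base → 97 + 16 + 20 = 133
COOP3 = 97 / 133 = 0.7293

72.9%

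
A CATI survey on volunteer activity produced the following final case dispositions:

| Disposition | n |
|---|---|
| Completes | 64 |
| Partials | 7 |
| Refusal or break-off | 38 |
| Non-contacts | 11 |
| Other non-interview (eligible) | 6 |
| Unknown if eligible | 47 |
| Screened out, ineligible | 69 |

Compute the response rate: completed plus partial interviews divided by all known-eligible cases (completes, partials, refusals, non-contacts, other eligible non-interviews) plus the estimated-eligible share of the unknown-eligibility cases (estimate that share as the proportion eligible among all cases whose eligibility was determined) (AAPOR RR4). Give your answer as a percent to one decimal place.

Num = 64 + 7 = 71
Known eligible = 64 + 7 + 38 + 11 + 6 = 126
e = 126 / (126 + 69) = 126 / 195 = 0.6462
e × U = 0.6462 × 47 = 30.37
Base = 126 + 30.37 = 156.37
RR4 = 71 / 156.37 = 0.4541

45.4%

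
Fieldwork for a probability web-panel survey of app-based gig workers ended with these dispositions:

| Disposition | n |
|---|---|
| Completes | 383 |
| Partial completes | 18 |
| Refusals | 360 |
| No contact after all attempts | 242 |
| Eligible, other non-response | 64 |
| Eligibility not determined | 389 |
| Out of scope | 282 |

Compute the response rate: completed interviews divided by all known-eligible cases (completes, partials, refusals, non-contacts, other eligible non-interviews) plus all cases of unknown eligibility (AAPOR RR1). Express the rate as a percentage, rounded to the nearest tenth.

26.3%

Numerator = 383
Base = 383 + 18 + 360 + 242 + 64 + 389 = 1456
RR1 = 383 / 1456 = 0.2630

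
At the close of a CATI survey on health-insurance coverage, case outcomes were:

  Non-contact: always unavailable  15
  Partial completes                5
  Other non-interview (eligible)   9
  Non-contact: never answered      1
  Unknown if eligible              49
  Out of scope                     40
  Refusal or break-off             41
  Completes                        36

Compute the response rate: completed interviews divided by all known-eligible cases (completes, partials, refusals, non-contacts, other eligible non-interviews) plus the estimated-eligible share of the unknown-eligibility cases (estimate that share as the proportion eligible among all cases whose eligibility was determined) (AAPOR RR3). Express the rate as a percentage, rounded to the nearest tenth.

Non-contacts = 1 + 15 = 16
Top → 36
Known eligible → 36 + 5 + 41 + 16 + 9 = 107
e = 107 / (107 + 40) = 107 / 147 = 0.7279
e × U → 0.7279 × 49 = 35.67
Denominator → 107 + 35.67 = 142.67
RR3 = 36 / 142.67 = 0.2523

25.2%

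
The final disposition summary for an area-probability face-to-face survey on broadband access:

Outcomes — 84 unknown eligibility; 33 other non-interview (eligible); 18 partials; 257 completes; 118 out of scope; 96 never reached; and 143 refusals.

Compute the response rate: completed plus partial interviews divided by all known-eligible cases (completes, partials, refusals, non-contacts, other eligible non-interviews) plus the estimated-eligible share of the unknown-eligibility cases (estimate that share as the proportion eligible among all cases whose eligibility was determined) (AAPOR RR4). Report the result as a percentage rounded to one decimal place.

44.6%

Numerator: 257 + 18 = 275
Determined eligible: 257 + 18 + 143 + 96 + 33 = 547
e = 547 / (547 + 118) = 547 / 665 = 0.8226
Estimated eligible among unknowns: 0.8226 × 84 = 69.10
Base: 547 + 69.10 = 616.10
RR4 = 275 / 616.10 = 0.4464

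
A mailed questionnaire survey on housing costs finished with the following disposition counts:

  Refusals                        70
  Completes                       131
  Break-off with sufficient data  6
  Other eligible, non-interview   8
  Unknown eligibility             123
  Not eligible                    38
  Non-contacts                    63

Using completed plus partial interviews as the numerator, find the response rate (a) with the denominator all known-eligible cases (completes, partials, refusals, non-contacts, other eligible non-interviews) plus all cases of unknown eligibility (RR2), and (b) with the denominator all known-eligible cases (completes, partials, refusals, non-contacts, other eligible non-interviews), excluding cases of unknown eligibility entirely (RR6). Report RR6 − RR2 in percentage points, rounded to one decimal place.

Top = 131 + 6 = 137
Denom = 131 + 6 + 70 + 63 + 8 + 123 = 401
RR2 = 137 / 401 = 0.3416
Denom = 131 + 6 + 70 + 63 + 8 = 278
RR6 = 137 / 278 = 0.4928
Difference = 49.28 − 34.16 = 15.12 percentage points

15.1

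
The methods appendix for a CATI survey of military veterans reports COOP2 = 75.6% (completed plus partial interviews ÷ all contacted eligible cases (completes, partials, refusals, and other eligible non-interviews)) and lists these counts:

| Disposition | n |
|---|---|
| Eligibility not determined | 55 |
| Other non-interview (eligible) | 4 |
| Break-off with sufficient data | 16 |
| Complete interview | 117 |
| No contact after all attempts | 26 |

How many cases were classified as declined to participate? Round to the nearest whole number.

39

Numerator: 117 + 16 = 133
COOP2 = 133 / D = 0.756
D = 133 / 0.756 = 175.9
Other denominator terms total 137
declined to participate = 175.9 − 137 ≈ 39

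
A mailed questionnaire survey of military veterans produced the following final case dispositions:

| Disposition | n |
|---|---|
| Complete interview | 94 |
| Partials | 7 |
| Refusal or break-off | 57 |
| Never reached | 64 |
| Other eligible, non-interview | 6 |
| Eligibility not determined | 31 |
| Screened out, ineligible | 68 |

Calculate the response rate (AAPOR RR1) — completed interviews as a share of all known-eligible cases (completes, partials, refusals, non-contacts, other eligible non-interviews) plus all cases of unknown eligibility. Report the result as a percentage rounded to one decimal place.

Numerator: 94
Denom: 94 + 7 + 57 + 64 + 6 + 31 = 259
RR1 = 94 / 259 = 0.3629

36.3%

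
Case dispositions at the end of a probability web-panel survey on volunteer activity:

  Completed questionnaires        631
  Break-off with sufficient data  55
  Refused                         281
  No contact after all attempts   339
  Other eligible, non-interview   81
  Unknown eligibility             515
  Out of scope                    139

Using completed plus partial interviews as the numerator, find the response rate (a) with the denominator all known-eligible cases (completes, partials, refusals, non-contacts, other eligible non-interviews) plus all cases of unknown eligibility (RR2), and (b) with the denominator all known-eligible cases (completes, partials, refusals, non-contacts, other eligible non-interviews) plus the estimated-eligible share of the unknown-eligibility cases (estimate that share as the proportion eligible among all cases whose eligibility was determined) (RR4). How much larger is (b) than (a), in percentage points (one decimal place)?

Top = 631 + 55 = 686
Base = 631 + 55 + 281 + 339 + 81 + 515 = 1902
RR2 = 686 / 1902 = 0.3607
Eligible (known) = 631 + 55 + 281 + 339 + 81 = 1387
e = 1387 / (1387 + 139) = 1387 / 1526 = 0.9089
Eligible share of unknowns = 0.9089 × 515 = 468.08
Base = 1387 + 468.08 = 1855.08
RR4 = 686 / 1855.08 = 0.3698
Difference = 36.98 − 36.07 = 0.91 percentage points

0.9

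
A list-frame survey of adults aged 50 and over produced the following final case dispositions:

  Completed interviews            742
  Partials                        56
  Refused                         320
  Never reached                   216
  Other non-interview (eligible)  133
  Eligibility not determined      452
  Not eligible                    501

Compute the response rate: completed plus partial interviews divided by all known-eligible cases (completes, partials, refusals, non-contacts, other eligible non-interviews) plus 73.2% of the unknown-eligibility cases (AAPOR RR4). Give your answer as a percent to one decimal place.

Top: 742 + 56 = 798
Determined eligible: 742 + 56 + 320 + 216 + 133 = 1467
e × U: 0.7320 × 452 = 330.86
Denom: 1467 + 330.86 = 1797.86
RR4 = 798 / 1797.86 = 0.4439

44.4%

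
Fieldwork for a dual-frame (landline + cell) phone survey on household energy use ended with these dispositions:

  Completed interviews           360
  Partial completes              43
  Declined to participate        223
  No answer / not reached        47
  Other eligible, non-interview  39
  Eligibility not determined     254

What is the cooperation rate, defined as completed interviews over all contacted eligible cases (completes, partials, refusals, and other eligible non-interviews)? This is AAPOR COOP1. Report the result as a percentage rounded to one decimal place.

54.1%

Numerator = 360
Denominator = 360 + 43 + 223 + 39 = 665
COOP1 = 360 / 665 = 0.5414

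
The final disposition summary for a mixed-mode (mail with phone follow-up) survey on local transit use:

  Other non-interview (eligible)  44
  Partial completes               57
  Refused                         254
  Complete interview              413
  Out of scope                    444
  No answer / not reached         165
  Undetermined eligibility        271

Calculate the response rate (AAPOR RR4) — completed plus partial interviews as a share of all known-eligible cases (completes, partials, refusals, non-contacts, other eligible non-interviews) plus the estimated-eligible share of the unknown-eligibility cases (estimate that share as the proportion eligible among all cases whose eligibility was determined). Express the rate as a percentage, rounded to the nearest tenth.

Numerator = 413 + 57 = 470
Eligible (known) = 413 + 57 + 254 + 165 + 44 = 933
e = 933 / (933 + 444) = 933 / 1377 = 0.6776
Estimated eligible among unknowns = 0.6776 × 271 = 183.63
Base = 933 + 183.63 = 1116.63
RR4 = 470 / 1116.63 = 0.4209

42.1%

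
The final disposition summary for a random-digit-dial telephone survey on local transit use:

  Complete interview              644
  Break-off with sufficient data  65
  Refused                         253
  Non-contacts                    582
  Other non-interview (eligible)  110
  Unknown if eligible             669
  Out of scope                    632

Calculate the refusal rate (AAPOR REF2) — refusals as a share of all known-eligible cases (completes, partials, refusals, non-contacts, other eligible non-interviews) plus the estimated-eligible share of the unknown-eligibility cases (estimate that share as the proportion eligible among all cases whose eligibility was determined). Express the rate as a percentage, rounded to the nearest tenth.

Top → 253
Eligible (known) → 644 + 65 + 253 + 582 + 110 = 1654
e = 1654 / (1654 + 632) = 1654 / 2286 = 0.7235
e × U → 0.7235 × 669 = 484.02
Denominator → 1654 + 484.02 = 2138.02
REF2 = 253 / 2138.02 = 0.1183

11.8%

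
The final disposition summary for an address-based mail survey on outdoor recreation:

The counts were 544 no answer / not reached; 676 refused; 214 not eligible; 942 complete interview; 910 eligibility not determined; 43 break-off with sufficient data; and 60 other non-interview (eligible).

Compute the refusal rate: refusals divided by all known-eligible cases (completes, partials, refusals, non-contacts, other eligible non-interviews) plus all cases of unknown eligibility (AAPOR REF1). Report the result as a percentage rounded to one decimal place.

21.3%

Numerator → 676
Denom → 942 + 43 + 676 + 544 + 60 + 910 = 3175
REF1 = 676 / 3175 = 0.2129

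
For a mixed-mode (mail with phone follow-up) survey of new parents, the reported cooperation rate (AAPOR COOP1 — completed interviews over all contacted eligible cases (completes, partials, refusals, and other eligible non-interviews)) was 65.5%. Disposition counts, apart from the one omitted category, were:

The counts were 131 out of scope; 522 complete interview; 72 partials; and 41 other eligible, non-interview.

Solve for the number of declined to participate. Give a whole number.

162

COOP1 = 522 / D = 0.655
D = 522 / 0.655 = 796.9
Other denominator terms total 635
declined to participate = 796.9 − 635 ≈ 162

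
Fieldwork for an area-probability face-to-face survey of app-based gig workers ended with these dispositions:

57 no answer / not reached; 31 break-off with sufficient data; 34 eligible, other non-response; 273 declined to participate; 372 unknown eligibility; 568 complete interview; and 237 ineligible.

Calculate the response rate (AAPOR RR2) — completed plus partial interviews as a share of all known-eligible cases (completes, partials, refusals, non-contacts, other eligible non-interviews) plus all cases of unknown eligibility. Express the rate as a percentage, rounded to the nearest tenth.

Top = 568 + 31 = 599
Base = 568 + 31 + 273 + 57 + 34 + 372 = 1335
RR2 = 599 / 1335 = 0.4487

44.9%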